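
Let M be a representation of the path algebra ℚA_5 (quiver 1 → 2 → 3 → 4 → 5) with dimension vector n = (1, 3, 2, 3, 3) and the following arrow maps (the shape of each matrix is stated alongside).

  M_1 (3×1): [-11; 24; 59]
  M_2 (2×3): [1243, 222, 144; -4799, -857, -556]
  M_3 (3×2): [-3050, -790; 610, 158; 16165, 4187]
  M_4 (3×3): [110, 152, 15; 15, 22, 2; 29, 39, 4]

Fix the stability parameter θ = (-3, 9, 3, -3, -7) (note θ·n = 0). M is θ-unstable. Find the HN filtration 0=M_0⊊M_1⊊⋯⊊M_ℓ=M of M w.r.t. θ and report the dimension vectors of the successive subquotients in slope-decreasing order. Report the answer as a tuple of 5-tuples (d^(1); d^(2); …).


Barcode: M ≅ I[1,5], I[2,2], I[2,3], I[4,5]^2. HN layers by μ_θ (5 steps, strictly decreasing):
  μ^(1)=9; μ^(2)=6; μ^(3)=1/2; μ^(4)=-3; μ^(5)=-5

((0, 1, 0, 0, 0); (0, 1, 1, 0, 0); (0, 1, 1, 1, 1); (1, 0, 0, 0, 0); (0, 0, 0, 2, 2))


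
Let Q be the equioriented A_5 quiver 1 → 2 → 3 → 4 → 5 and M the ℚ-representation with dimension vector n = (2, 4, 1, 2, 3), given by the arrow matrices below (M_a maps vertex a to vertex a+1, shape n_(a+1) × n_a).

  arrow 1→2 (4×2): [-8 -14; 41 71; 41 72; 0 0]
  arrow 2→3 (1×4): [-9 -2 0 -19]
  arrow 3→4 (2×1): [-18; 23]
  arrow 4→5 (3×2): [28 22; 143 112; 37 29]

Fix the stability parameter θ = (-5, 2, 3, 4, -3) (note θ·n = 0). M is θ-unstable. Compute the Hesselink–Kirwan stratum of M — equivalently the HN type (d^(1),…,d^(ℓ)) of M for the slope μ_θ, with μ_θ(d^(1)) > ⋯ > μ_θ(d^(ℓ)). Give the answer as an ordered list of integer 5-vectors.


Interval decomposition of M: I[1,2], I[1,5], I[2,2]^2, I[4,5], I[5,5].
HN type (ℓ=5): μ^(1)=2; μ^(2)=3/2; μ^(3)=1/2; μ^(4)=-3; μ^(5)=-5

((0, 3, 0, 0, 0); (0, 1, 1, 1, 1); (0, 0, 0, 1, 1); (0, 0, 0, 0, 1); (2, 0, 0, 0, 0))


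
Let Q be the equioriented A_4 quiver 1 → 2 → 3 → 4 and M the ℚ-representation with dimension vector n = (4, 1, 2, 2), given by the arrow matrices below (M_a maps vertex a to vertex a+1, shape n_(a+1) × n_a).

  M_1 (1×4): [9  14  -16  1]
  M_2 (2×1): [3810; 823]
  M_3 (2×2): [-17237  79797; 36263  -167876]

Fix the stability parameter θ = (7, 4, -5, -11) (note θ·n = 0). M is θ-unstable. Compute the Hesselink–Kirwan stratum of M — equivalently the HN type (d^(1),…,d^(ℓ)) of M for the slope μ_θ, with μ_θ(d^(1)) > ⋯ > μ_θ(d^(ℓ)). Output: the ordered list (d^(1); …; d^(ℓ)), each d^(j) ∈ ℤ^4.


Interval decomposition of M: I[1,1]^3, I[1,4], I[3,4].
HN type (ℓ=3): μ^(1)=7; μ^(2)=-5/4; μ^(3)=-8

((3, 0, 0, 0); (1, 1, 1, 1); (0, 0, 1, 1))


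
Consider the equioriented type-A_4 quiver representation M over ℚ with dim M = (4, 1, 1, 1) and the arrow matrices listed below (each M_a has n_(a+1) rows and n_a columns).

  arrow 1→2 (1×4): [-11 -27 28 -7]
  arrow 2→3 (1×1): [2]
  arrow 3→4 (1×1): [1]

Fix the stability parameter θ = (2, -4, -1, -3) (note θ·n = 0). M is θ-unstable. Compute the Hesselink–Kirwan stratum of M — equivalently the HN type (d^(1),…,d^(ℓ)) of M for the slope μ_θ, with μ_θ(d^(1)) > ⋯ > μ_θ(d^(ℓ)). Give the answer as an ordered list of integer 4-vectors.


Barcode: M ≅ I[1,1]^3, I[1,4]. HN layers by μ_θ (2 steps, strictly decreasing):
  μ^(1)=2; μ^(2)=-3/2

((3, 0, 0, 0); (1, 1, 1, 1))


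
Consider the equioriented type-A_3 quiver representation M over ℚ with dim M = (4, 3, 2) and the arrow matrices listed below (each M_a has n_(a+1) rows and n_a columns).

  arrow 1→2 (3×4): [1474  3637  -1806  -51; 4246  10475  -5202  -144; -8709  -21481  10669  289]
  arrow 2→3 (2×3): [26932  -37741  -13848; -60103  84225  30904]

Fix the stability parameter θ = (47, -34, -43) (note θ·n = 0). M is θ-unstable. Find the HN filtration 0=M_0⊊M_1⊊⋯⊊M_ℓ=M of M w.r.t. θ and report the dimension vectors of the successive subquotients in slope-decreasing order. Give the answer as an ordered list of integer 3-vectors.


Barcode: M ≅ I[1,1], I[1,2], I[1,3]^2. HN layers by μ_θ (3 steps, strictly decreasing):
  μ^(1)=47; μ^(2)=13/2; μ^(3)=-10

((1, 0, 0); (1, 1, 0); (2, 2, 2))


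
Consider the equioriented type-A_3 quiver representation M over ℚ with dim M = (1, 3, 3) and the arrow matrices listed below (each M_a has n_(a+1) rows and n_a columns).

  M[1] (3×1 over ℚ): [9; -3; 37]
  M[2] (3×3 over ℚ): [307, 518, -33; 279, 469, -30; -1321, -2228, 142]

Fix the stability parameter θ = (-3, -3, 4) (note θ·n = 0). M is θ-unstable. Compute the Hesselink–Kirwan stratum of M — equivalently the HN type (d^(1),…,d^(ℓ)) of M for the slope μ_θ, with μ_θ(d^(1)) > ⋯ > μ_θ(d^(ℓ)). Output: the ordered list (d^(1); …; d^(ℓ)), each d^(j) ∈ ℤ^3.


Via rank(M_{q-1}∘⋯∘M_p): M ≅ I[1,3], I[2,3]^2.
μ_θ-semistable layers: μ^(1)=4; μ^(2)=-3

((0, 0, 3); (1, 3, 0))


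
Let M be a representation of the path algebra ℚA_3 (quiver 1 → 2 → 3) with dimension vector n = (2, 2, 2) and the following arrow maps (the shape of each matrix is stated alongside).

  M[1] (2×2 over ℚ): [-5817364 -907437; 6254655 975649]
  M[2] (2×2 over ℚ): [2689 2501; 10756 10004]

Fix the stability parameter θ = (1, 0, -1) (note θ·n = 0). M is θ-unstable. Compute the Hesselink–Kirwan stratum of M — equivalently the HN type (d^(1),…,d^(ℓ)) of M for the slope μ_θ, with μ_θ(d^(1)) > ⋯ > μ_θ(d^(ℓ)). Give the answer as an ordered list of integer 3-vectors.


Barcode: M ≅ I[1,2], I[1,3], I[3,3]. HN layers by μ_θ (3 steps, strictly decreasing):
  μ^(1)=1/2; μ^(2)=0; μ^(3)=-1

((1, 1, 0); (1, 1, 1); (0, 0, 1))


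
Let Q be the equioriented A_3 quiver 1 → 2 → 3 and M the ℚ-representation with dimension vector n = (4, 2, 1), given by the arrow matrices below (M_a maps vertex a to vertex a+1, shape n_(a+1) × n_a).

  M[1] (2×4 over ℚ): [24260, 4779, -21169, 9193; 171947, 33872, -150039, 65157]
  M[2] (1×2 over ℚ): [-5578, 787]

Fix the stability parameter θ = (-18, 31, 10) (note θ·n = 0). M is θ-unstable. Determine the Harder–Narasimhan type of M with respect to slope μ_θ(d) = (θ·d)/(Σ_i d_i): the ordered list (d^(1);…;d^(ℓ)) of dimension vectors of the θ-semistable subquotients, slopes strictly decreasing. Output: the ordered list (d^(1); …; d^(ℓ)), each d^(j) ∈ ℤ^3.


Interval decomposition of M: I[1,1]^2, I[1,2], I[1,3].
HN type (ℓ=3): μ^(1)=31; μ^(2)=41/2; μ^(3)=-18

((0, 1, 0); (0, 1, 1); (4, 0, 0))


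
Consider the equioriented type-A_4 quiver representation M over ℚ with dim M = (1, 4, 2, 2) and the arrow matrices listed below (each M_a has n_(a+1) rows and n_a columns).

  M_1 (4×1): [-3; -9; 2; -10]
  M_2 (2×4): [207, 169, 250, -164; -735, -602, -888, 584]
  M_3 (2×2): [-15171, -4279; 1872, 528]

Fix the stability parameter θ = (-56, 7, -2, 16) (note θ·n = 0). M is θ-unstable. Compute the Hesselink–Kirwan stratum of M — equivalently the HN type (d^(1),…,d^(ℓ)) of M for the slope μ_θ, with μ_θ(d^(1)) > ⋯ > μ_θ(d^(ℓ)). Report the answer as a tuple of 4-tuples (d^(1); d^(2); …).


Barcode: M ≅ I[1,4], I[2,2]^2, I[2,3], I[4,4]. HN layers by μ_θ (4 steps, strictly decreasing):
  μ^(1)=16; μ^(2)=7; μ^(3)=5/2; μ^(4)=-56

((0, 0, 0, 2); (0, 2, 0, 0); (0, 2, 2, 0); (1, 0, 0, 0))


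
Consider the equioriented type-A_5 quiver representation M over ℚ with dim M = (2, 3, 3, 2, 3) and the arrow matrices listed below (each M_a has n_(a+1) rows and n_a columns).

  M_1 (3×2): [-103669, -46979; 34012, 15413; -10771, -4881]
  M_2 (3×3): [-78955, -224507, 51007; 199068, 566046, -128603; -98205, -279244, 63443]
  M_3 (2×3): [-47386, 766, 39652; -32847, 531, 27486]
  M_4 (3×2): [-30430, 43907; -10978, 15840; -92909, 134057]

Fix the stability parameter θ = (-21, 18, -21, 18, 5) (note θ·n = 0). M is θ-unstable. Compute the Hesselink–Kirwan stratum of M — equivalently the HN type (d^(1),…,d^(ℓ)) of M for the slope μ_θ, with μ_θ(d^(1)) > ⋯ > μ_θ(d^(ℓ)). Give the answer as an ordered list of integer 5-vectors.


Barcode: M ≅ I[1,5]^2, I[2,3], I[5,5]. HN layers by μ_θ (4 steps, strictly decreasing):
  μ^(1)=23/2; μ^(2)=5; μ^(3)=-3/2; μ^(4)=-21

((0, 0, 0, 2, 2); (0, 0, 0, 0, 1); (0, 3, 3, 0, 0); (2, 0, 0, 0, 0))


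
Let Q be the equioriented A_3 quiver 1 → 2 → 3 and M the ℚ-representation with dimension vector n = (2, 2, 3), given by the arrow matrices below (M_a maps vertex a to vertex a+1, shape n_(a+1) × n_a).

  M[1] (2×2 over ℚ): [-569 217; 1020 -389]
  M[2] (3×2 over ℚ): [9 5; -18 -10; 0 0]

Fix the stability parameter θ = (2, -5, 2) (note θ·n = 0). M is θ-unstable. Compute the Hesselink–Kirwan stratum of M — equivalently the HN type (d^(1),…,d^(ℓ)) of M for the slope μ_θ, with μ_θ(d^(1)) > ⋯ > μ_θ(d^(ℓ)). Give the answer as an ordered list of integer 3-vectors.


Via rank(M_{q-1}∘⋯∘M_p): M ≅ I[1,2], I[1,3], I[3,3]^2.
μ_θ-semistable layers: μ^(1)=2; μ^(2)=-3/2

((0, 0, 3); (2, 2, 0))


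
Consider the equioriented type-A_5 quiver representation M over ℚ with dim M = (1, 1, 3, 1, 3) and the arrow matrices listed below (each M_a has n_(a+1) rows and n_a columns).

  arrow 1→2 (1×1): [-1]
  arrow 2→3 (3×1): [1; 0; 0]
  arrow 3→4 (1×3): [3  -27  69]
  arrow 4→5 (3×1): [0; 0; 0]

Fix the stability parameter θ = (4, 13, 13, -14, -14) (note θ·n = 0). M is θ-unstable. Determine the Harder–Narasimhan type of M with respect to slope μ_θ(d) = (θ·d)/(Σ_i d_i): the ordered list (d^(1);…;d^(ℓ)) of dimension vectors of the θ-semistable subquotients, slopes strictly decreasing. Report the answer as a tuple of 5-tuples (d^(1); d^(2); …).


Interval decomposition of M: I[1,4], I[3,3]^2, I[5,5]^3.
HN type (ℓ=3): μ^(1)=13; μ^(2)=4; μ^(3)=-14

((0, 0, 2, 0, 0); (1, 1, 1, 1, 0); (0, 0, 0, 0, 3))


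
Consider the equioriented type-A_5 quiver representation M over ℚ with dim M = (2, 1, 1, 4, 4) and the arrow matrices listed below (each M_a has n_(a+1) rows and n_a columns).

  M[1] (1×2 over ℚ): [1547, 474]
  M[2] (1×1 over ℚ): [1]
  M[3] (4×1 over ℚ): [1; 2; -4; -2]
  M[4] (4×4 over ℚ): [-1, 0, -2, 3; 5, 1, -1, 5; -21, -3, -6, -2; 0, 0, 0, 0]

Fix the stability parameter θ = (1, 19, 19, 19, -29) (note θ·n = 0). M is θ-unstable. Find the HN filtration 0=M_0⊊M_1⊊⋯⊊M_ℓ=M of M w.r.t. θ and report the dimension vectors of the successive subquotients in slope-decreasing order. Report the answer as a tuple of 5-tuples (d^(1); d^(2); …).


Barcode: M ≅ I[1,1], I[1,5], I[4,4], I[4,5]^2, I[5,5]. HN layers by μ_θ (5 steps, strictly decreasing):
  μ^(1)=19; μ^(2)=7; μ^(3)=1; μ^(4)=-5; μ^(5)=-29

((0, 0, 0, 1, 0); (0, 1, 1, 1, 1); (2, 0, 0, 0, 0); (0, 0, 0, 2, 2); (0, 0, 0, 0, 1))


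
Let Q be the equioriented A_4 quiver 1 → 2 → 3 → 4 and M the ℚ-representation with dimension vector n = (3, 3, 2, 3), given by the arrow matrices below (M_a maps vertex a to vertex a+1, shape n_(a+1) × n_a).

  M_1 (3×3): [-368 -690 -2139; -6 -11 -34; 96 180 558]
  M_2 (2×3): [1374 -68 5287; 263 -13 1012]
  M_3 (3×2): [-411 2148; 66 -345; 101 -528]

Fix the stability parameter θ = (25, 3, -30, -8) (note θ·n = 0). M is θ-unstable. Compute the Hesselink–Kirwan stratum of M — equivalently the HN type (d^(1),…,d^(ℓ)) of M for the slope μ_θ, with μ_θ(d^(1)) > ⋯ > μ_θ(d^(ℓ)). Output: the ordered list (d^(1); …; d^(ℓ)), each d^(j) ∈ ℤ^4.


Interval decomposition of M: I[1,1], I[1,4]^2, I[2,2], I[4,4].
HN type (ℓ=4): μ^(1)=25; μ^(2)=3; μ^(3)=-5/2; μ^(4)=-8

((1, 0, 0, 0); (0, 1, 0, 0); (2, 2, 2, 2); (0, 0, 0, 1))


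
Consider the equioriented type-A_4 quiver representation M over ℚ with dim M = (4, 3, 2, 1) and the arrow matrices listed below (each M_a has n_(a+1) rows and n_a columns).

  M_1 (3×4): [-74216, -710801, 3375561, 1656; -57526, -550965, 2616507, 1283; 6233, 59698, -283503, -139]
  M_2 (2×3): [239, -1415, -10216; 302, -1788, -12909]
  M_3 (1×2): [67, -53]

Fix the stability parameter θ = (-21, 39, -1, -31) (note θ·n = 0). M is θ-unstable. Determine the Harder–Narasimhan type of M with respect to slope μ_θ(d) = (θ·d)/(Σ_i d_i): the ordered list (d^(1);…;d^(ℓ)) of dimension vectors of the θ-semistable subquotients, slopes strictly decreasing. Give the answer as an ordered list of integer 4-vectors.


Interval decomposition of M: I[1,1], I[1,2], I[1,3], I[1,4].
HN type (ℓ=4): μ^(1)=39; μ^(2)=19; μ^(3)=7/3; μ^(4)=-21

((0, 1, 0, 0); (0, 1, 1, 0); (0, 1, 1, 1); (4, 0, 0, 0))


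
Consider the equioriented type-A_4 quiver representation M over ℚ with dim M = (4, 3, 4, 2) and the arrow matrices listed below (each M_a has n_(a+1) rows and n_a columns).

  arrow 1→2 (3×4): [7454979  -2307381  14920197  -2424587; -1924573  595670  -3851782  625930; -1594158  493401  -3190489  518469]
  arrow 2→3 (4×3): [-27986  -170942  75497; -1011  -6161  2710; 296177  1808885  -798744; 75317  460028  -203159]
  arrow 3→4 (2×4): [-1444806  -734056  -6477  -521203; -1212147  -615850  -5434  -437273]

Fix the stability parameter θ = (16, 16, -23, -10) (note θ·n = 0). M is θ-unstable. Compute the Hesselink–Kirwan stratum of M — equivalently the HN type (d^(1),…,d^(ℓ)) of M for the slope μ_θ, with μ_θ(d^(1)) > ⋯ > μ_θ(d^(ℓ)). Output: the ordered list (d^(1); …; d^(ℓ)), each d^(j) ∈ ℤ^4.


Via rank(M_{q-1}∘⋯∘M_p): M ≅ I[1,1], I[1,3], I[1,4]^2, I[3,3].
μ_θ-semistable layers: μ^(1)=16; μ^(2)=3; μ^(3)=-1/4; μ^(4)=-23

((1, 0, 0, 0); (1, 1, 1, 0); (2, 2, 2, 2); (0, 0, 1, 0))


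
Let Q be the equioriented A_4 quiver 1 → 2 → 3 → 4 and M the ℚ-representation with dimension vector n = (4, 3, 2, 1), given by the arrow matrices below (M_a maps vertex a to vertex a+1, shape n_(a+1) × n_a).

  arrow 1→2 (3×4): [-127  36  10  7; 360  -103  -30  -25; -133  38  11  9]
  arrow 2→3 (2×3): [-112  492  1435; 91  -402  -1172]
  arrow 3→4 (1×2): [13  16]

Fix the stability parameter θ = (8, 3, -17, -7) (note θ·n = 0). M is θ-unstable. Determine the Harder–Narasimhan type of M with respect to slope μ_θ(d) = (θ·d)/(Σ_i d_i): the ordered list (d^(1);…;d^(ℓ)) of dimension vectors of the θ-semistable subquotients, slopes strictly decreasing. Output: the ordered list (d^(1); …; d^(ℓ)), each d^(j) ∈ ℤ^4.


Via rank(M_{q-1}∘⋯∘M_p): M ≅ I[1,1], I[1,2], I[1,3], I[1,4].
μ_θ-semistable layers: μ^(1)=8; μ^(2)=11/2; μ^(3)=-2; μ^(4)=-13/4

((1, 0, 0, 0); (1, 1, 0, 0); (1, 1, 1, 0); (1, 1, 1, 1))


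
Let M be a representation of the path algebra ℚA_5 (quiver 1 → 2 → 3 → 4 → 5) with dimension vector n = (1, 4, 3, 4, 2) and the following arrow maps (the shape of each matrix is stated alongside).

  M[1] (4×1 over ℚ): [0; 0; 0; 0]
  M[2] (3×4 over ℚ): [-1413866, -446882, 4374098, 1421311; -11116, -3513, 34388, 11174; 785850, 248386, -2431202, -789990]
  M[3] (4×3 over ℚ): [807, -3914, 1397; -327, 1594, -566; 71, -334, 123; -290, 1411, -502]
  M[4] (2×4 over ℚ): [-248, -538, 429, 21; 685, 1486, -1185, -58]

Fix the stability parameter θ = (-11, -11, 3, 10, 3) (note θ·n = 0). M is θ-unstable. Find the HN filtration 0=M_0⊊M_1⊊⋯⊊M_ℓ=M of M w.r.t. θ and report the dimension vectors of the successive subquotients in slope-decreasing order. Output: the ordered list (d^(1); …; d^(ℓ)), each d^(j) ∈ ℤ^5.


Via rank(M_{q-1}∘⋯∘M_p): M ≅ I[1,1], I[2,2], I[2,4], I[2,5]^2, I[4,4].
μ_θ-semistable layers: μ^(1)=10; μ^(2)=13/2; μ^(3)=3; μ^(4)=-11

((0, 0, 0, 2, 0); (0, 0, 0, 2, 2); (0, 0, 3, 0, 0); (1, 4, 0, 0, 0))


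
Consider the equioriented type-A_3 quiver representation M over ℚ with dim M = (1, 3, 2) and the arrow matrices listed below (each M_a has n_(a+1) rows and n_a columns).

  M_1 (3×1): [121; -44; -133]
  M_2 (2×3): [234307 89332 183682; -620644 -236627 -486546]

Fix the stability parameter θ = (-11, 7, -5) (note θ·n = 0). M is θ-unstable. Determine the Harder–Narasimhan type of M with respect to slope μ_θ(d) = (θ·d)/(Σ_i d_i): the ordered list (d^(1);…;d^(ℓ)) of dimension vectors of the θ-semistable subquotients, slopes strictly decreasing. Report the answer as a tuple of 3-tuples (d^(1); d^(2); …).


Interval decomposition of M: I[1,3], I[2,2], I[2,3].
HN type (ℓ=3): μ^(1)=7; μ^(2)=1; μ^(3)=-11

((0, 1, 0); (0, 2, 2); (1, 0, 0))


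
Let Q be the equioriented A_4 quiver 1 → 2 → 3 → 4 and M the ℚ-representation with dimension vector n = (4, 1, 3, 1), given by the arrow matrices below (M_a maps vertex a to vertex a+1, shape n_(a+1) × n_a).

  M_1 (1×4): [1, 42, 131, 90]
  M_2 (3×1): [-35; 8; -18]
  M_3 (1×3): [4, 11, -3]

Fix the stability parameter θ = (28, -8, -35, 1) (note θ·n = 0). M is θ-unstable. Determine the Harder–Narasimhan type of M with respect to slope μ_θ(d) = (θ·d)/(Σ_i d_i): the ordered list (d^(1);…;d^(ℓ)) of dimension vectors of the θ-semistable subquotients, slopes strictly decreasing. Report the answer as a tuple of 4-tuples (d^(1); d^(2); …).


Barcode: M ≅ I[1,1]^3, I[1,4], I[3,3]^2. HN layers by μ_θ (4 steps, strictly decreasing):
  μ^(1)=28; μ^(2)=1; μ^(3)=-5; μ^(4)=-35

((3, 0, 0, 0); (0, 0, 0, 1); (1, 1, 1, 0); (0, 0, 2, 0))


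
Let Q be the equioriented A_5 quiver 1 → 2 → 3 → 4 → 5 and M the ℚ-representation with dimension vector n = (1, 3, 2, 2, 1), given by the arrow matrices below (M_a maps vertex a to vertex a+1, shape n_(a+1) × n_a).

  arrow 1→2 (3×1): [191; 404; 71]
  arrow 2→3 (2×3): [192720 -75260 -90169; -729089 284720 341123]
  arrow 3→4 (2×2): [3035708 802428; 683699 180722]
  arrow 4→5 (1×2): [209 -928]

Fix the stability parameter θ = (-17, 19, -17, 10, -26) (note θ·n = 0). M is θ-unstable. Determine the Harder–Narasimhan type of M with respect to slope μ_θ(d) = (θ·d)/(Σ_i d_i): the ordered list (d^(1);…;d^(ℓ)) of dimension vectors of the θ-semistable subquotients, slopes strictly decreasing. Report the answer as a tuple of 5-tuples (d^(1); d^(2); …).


Barcode: M ≅ I[1,5], I[2,2], I[2,4]. HN layers by μ_θ (5 steps, strictly decreasing):
  μ^(1)=19; μ^(2)=10; μ^(3)=1; μ^(4)=-7/2; μ^(5)=-17

((0, 1, 0, 0, 0); (0, 0, 0, 1, 0); (0, 1, 1, 0, 0); (0, 1, 1, 1, 1); (1, 0, 0, 0, 0))


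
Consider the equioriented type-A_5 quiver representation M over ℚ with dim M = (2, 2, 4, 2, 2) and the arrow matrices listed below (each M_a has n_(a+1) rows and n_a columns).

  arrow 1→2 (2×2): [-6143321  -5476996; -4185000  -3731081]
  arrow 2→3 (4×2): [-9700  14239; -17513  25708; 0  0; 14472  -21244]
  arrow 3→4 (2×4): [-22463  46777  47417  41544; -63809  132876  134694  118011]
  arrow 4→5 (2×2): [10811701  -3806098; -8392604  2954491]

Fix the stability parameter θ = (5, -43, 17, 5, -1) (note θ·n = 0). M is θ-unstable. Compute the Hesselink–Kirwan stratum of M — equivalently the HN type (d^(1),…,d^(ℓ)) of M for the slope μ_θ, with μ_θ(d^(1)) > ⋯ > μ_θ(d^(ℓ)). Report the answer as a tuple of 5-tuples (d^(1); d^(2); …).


Via rank(M_{q-1}∘⋯∘M_p): M ≅ I[1,5]^2, I[3,3]^2.
μ_θ-semistable layers: μ^(1)=17; μ^(2)=7; μ^(3)=-19

((0, 0, 2, 0, 0); (0, 0, 2, 2, 2); (2, 2, 0, 0, 0))


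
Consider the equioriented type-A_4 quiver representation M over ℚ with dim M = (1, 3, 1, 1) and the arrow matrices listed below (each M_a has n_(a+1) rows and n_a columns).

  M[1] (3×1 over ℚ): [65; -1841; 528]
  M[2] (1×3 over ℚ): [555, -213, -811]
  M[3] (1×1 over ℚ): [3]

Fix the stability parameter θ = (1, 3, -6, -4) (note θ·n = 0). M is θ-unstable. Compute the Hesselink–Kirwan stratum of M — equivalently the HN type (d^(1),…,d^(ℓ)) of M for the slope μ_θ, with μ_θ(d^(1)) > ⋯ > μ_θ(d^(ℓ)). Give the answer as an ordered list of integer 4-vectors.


Interval decomposition of M: I[1,2], I[2,2], I[2,4].
HN type (ℓ=3): μ^(1)=3; μ^(2)=1; μ^(3)=-7/3

((0, 2, 0, 0); (1, 0, 0, 0); (0, 1, 1, 1))


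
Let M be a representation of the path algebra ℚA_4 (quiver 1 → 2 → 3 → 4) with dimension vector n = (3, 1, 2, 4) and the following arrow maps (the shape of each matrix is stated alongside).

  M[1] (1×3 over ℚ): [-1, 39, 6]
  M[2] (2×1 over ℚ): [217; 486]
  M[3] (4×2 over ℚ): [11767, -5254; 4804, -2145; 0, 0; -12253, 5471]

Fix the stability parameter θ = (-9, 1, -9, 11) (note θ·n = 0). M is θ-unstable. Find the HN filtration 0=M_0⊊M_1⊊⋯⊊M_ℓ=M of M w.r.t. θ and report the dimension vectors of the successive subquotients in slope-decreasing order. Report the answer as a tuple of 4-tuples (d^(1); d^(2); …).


Via rank(M_{q-1}∘⋯∘M_p): M ≅ I[1,1]^2, I[1,4], I[3,4], I[4,4]^2.
μ_θ-semistable layers: μ^(1)=11; μ^(2)=-4; μ^(3)=-9

((0, 0, 0, 4); (0, 1, 1, 0); (3, 0, 1, 0))


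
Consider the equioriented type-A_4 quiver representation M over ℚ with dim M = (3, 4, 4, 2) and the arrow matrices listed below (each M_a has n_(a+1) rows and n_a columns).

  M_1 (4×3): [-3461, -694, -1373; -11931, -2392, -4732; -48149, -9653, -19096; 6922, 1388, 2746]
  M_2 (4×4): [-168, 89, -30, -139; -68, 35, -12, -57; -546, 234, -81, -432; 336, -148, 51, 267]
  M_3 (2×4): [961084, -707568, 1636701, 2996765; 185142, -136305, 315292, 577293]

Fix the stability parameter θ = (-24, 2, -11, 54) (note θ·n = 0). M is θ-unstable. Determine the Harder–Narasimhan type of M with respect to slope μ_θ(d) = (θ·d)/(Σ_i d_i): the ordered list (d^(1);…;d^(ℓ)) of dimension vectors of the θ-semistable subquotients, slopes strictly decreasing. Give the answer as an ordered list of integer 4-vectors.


Interval decomposition of M: I[1,2], I[1,3], I[1,4], I[2,4], I[3,3].
HN type (ℓ=5): μ^(1)=54; μ^(2)=2; μ^(3)=-9/2; μ^(4)=-11; μ^(5)=-24

((0, 0, 0, 2); (0, 1, 0, 0); (0, 3, 3, 0); (0, 0, 1, 0); (3, 0, 0, 0))


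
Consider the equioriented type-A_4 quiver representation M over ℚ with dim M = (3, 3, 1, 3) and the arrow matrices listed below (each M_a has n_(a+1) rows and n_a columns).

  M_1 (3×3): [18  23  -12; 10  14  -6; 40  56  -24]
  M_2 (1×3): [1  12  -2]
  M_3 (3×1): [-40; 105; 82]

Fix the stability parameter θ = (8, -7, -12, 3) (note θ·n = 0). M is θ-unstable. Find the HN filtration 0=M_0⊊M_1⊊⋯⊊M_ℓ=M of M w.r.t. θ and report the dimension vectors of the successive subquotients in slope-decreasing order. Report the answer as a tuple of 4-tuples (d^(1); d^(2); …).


Barcode: M ≅ I[1,1], I[1,2], I[1,4], I[2,2], I[4,4]^2. HN layers by μ_θ (5 steps, strictly decreasing):
  μ^(1)=8; μ^(2)=3; μ^(3)=1/2; μ^(4)=-11/3; μ^(5)=-7

((1, 0, 0, 0); (0, 0, 0, 3); (1, 1, 0, 0); (1, 1, 1, 0); (0, 1, 0, 0))


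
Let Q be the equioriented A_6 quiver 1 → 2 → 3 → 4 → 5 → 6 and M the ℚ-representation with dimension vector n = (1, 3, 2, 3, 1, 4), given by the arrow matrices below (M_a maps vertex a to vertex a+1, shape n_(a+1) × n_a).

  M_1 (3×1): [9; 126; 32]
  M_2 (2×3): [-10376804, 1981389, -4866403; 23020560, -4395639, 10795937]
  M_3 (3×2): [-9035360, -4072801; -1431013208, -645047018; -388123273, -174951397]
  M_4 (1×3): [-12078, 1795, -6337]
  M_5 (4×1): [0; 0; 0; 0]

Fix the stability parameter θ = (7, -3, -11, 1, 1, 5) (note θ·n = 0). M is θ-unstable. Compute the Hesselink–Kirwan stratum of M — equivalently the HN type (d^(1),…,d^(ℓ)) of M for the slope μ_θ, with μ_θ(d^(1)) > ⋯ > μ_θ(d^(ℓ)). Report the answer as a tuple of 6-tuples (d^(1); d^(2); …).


Barcode: M ≅ I[1,5], I[2,2], I[2,4], I[4,4], I[6,6]^4. HN layers by μ_θ (5 steps, strictly decreasing):
  μ^(1)=5; μ^(2)=1; μ^(3)=-7/3; μ^(4)=-3; μ^(5)=-7

((0, 0, 0, 0, 0, 4); (0, 0, 0, 3, 1, 0); (1, 1, 1, 0, 0, 0); (0, 1, 0, 0, 0, 0); (0, 1, 1, 0, 0, 0))


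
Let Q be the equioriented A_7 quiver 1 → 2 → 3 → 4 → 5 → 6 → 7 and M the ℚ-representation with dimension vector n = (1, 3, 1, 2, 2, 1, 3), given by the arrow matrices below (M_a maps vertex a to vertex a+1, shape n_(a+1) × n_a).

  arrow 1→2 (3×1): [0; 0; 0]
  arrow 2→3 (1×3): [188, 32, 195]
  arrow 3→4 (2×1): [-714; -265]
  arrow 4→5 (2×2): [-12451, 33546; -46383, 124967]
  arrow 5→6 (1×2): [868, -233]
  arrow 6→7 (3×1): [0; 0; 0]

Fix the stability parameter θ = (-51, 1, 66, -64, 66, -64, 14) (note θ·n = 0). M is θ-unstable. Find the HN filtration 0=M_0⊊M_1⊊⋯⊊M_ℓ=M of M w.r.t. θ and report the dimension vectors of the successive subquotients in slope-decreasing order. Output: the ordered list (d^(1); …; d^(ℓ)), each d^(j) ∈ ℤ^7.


Interval decomposition of M: I[1,1], I[2,2]^2, I[2,6], I[4,5], I[7,7]^3.
HN type (ℓ=5): μ^(1)=66; μ^(2)=14; μ^(3)=1; μ^(4)=-51; μ^(5)=-64

((0, 0, 0, 0, 1, 0, 0); (0, 0, 0, 0, 0, 0, 3); (0, 3, 1, 1, 1, 1, 0); (1, 0, 0, 0, 0, 0, 0); (0, 0, 0, 1, 0, 0, 0))


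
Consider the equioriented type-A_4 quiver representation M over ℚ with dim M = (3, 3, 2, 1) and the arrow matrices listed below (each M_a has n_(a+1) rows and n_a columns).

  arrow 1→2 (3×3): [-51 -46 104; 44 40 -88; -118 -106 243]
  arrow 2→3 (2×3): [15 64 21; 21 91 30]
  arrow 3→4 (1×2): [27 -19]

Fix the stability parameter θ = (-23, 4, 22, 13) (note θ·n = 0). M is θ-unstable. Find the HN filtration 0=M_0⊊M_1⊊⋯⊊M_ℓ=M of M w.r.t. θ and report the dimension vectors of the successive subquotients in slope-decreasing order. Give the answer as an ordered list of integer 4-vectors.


Interval decomposition of M: I[1,1], I[1,3], I[1,4], I[2,2].
HN type (ℓ=4): μ^(1)=22; μ^(2)=35/2; μ^(3)=4; μ^(4)=-23

((0, 0, 1, 0); (0, 0, 1, 1); (0, 3, 0, 0); (3, 0, 0, 0))


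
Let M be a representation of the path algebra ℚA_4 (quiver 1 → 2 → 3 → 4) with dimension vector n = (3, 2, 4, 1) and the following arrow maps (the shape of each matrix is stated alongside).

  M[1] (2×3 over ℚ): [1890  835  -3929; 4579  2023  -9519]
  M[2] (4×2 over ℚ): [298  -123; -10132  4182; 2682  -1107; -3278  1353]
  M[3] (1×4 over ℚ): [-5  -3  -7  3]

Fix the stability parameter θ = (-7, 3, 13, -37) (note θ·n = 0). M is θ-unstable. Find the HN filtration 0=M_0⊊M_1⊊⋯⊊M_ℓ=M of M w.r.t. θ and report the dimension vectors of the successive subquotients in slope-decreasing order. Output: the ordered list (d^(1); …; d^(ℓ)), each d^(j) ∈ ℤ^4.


Via rank(M_{q-1}∘⋯∘M_p): M ≅ I[1,1], I[1,2], I[1,4], I[3,3]^3.
μ_θ-semistable layers: μ^(1)=13; μ^(2)=3; μ^(3)=-7

((0, 0, 3, 0); (0, 1, 0, 0); (3, 1, 1, 1))


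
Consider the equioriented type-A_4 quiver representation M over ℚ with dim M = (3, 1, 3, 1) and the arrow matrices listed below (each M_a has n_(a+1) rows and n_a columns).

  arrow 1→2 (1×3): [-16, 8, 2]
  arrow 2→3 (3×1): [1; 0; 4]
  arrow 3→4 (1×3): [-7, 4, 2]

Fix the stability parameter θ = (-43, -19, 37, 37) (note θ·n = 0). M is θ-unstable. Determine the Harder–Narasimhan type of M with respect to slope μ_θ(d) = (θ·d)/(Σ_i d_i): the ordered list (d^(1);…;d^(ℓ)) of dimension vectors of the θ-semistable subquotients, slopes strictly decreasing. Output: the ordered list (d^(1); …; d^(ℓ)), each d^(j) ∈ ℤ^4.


Interval decomposition of M: I[1,1]^2, I[1,4], I[3,3]^2.
HN type (ℓ=3): μ^(1)=37; μ^(2)=-19; μ^(3)=-43

((0, 0, 3, 1); (0, 1, 0, 0); (3, 0, 0, 0))


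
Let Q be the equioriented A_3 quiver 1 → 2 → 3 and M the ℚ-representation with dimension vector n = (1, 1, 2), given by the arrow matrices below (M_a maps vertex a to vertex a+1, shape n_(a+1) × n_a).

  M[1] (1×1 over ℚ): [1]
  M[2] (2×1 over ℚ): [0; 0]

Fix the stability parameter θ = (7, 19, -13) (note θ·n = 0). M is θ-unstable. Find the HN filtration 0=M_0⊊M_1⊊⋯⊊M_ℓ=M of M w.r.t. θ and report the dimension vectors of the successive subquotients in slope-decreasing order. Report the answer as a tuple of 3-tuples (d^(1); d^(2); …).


Via rank(M_{q-1}∘⋯∘M_p): M ≅ I[1,2], I[3,3]^2.
μ_θ-semistable layers: μ^(1)=19; μ^(2)=7; μ^(3)=-13

((0, 1, 0); (1, 0, 0); (0, 0, 2))


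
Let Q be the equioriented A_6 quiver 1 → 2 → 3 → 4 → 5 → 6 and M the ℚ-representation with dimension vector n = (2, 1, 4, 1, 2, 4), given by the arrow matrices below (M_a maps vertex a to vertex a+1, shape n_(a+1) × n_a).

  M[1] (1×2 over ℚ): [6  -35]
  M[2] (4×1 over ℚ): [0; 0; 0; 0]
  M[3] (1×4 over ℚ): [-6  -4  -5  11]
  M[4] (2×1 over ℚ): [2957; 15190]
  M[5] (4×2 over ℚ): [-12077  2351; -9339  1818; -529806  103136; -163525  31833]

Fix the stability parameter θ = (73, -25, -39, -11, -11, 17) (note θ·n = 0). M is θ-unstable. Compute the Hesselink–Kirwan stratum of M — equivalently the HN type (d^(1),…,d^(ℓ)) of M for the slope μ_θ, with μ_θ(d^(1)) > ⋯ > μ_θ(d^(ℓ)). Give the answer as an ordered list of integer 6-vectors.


Via rank(M_{q-1}∘⋯∘M_p): M ≅ I[1,1], I[1,2], I[3,3]^3, I[3,6], I[5,6], I[6,6]^2.
μ_θ-semistable layers: μ^(1)=73; μ^(2)=24; μ^(3)=17; μ^(4)=-11; μ^(5)=-39

((1, 0, 0, 0, 0, 0); (1, 1, 0, 0, 0, 0); (0, 0, 0, 0, 0, 4); (0, 0, 0, 1, 2, 0); (0, 0, 4, 0, 0, 0))


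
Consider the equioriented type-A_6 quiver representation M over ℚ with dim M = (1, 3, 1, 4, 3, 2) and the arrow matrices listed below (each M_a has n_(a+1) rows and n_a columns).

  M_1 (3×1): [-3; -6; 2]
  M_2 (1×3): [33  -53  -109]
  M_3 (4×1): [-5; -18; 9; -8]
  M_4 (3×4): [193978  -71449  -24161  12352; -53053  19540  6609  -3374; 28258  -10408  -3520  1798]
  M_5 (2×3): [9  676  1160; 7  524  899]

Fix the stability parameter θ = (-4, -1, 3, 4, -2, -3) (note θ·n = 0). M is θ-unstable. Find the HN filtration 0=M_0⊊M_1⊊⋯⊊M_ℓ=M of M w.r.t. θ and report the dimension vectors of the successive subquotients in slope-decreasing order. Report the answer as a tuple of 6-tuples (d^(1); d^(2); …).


Interval decomposition of M: I[1,6], I[2,2]^2, I[4,4], I[4,5], I[4,6].
HN type (ℓ=6): μ^(1)=4; μ^(2)=1; μ^(3)=1/2; μ^(4)=-1/3; μ^(5)=-1; μ^(6)=-4

((0, 0, 0, 1, 0, 0); (0, 0, 0, 1, 1, 0); (0, 0, 1, 1, 1, 1); (0, 0, 0, 1, 1, 1); (0, 3, 0, 0, 0, 0); (1, 0, 0, 0, 0, 0))


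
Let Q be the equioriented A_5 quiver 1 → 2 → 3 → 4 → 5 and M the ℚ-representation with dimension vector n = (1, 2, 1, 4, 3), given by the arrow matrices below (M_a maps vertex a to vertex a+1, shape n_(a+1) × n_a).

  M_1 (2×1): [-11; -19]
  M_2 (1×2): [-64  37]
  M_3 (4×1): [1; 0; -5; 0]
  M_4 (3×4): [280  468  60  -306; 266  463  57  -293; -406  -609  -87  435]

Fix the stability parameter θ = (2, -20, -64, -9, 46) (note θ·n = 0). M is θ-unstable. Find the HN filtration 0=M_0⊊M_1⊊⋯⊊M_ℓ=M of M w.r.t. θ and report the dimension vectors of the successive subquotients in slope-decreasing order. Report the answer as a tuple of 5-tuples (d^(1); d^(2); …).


Via rank(M_{q-1}∘⋯∘M_p): M ≅ I[1,5], I[2,2], I[4,4]^2, I[4,5], I[5,5].
μ_θ-semistable layers: μ^(1)=46; μ^(2)=-9; μ^(3)=-20; μ^(4)=-82/3

((0, 0, 0, 0, 3); (0, 0, 0, 4, 0); (0, 1, 0, 0, 0); (1, 1, 1, 0, 0))


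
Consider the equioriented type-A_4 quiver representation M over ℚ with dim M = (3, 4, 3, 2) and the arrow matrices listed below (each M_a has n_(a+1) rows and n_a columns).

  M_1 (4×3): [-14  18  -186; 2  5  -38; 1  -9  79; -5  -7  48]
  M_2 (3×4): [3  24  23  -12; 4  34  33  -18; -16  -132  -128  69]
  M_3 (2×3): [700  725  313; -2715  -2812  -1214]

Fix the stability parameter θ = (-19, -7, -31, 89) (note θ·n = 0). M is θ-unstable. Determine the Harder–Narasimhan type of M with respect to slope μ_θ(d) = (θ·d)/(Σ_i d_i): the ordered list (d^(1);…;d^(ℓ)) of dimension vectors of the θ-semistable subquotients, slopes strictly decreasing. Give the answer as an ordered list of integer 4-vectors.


Interval decomposition of M: I[1,3], I[1,4]^2, I[2,2].
HN type (ℓ=3): μ^(1)=89; μ^(2)=-7; μ^(3)=-19

((0, 0, 0, 2); (0, 1, 0, 0); (3, 3, 3, 0))


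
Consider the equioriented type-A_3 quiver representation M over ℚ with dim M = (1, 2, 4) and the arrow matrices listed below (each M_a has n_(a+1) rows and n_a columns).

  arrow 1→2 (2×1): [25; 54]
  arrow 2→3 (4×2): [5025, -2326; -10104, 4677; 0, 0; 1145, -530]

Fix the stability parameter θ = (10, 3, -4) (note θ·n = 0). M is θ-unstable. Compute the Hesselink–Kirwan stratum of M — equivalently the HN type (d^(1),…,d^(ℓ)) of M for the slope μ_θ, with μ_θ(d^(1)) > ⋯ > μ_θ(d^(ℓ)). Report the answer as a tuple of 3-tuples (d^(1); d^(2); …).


Via rank(M_{q-1}∘⋯∘M_p): M ≅ I[1,3], I[2,3], I[3,3]^2.
μ_θ-semistable layers: μ^(1)=3; μ^(2)=-1/2; μ^(3)=-4

((1, 1, 1); (0, 1, 1); (0, 0, 2))


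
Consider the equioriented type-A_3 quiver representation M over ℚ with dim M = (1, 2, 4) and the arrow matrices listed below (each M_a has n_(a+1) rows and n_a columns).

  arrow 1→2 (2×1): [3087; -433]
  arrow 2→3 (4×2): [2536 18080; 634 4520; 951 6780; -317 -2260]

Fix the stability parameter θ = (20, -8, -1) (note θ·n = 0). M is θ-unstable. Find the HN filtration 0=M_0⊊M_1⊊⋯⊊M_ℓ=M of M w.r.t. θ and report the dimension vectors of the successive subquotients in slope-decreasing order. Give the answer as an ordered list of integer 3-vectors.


Interval decomposition of M: I[1,3], I[2,2], I[3,3]^3.
HN type (ℓ=3): μ^(1)=11/3; μ^(2)=-1; μ^(3)=-8

((1, 1, 1); (0, 0, 3); (0, 1, 0))


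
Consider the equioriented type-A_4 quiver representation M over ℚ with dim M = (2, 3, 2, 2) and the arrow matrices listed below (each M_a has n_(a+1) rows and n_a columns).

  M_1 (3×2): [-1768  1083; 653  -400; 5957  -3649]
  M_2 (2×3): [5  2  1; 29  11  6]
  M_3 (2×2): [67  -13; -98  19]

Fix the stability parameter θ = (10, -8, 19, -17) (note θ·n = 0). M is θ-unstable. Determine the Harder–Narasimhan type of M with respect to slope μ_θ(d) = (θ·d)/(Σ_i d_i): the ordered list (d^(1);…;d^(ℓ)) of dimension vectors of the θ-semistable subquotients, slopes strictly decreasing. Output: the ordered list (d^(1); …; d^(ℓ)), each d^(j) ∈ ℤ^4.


Barcode: M ≅ I[1,4]^2, I[2,2]. HN layers by μ_θ (2 steps, strictly decreasing):
  μ^(1)=1; μ^(2)=-8

((2, 2, 2, 2); (0, 1, 0, 0))


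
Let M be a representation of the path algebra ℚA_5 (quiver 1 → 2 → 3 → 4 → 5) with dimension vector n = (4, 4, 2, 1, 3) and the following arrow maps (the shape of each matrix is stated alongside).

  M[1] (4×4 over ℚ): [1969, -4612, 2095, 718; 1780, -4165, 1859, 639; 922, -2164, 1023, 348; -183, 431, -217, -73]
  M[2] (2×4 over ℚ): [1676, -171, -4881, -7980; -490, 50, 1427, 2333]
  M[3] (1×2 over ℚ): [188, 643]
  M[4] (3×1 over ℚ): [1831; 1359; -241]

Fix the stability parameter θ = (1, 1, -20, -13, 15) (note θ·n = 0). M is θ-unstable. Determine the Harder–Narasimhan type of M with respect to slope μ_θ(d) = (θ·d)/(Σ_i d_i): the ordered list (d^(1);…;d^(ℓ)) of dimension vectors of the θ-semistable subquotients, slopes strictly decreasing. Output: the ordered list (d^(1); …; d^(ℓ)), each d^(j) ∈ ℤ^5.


Interval decomposition of M: I[1,2]^2, I[1,3], I[1,5], I[5,5]^2.
HN type (ℓ=4): μ^(1)=15; μ^(2)=1; μ^(3)=-6; μ^(4)=-31/4

((0, 0, 0, 0, 3); (2, 2, 0, 0, 0); (1, 1, 1, 0, 0); (1, 1, 1, 1, 0))


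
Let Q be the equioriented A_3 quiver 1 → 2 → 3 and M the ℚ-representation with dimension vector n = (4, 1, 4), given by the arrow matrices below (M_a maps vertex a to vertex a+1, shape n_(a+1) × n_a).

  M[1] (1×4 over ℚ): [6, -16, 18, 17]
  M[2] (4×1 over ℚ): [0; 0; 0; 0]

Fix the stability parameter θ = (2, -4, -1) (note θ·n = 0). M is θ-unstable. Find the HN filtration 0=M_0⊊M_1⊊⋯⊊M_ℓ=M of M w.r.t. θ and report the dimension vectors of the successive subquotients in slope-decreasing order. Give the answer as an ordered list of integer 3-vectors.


Via rank(M_{q-1}∘⋯∘M_p): M ≅ I[1,1]^3, I[1,2], I[3,3]^4.
μ_θ-semistable layers: μ^(1)=2; μ^(2)=-1

((3, 0, 0); (1, 1, 4))


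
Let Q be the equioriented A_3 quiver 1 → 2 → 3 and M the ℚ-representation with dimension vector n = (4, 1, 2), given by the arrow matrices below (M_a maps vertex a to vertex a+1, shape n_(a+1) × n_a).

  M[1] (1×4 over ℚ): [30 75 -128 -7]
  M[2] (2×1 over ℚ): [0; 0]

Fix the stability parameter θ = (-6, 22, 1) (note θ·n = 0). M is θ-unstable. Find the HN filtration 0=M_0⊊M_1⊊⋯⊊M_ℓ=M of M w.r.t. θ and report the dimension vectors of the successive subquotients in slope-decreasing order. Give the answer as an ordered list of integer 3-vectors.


Via rank(M_{q-1}∘⋯∘M_p): M ≅ I[1,1]^3, I[1,2], I[3,3]^2.
μ_θ-semistable layers: μ^(1)=22; μ^(2)=1; μ^(3)=-6

((0, 1, 0); (0, 0, 2); (4, 0, 0))


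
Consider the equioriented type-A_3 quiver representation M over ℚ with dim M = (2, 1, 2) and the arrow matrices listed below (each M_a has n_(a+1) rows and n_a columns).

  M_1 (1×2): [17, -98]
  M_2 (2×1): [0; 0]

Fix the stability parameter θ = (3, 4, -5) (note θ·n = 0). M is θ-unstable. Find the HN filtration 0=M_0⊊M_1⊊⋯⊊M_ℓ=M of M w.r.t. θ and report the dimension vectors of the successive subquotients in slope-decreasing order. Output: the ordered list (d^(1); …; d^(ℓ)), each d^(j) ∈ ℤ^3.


Via rank(M_{q-1}∘⋯∘M_p): M ≅ I[1,1], I[1,2], I[3,3]^2.
μ_θ-semistable layers: μ^(1)=4; μ^(2)=3; μ^(3)=-5

((0, 1, 0); (2, 0, 0); (0, 0, 2))


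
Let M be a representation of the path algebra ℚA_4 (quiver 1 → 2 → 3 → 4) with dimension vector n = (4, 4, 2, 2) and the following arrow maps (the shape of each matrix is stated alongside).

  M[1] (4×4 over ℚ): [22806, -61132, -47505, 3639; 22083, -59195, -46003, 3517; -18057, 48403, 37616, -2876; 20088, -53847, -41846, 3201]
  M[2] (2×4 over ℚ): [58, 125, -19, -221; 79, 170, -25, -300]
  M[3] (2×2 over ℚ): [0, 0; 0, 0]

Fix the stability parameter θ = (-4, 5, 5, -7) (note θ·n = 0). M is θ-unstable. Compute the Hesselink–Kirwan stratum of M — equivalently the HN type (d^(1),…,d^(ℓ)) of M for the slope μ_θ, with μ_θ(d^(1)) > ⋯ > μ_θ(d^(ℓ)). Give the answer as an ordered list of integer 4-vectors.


Via rank(M_{q-1}∘⋯∘M_p): M ≅ I[1,1], I[1,2], I[1,3]^2, I[2,2], I[4,4]^2.
μ_θ-semistable layers: μ^(1)=5; μ^(2)=-4; μ^(3)=-7

((0, 4, 2, 0); (4, 0, 0, 0); (0, 0, 0, 2))


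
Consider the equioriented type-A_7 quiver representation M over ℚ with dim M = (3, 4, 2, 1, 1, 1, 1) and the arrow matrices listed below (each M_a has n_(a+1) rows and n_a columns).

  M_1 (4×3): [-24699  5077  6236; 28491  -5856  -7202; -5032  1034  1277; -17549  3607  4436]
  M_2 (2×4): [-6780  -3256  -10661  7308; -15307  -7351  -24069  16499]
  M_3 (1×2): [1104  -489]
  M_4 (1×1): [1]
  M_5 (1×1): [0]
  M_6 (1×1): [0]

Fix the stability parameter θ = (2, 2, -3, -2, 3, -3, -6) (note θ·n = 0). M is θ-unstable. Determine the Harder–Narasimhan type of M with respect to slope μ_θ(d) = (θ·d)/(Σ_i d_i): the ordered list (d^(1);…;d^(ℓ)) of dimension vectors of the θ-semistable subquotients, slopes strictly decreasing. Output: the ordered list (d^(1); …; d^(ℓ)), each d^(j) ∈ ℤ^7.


Interval decomposition of M: I[1,2], I[1,3], I[1,5], I[2,2], I[6,6], I[7,7].
HN type (ℓ=6): μ^(1)=3; μ^(2)=2; μ^(3)=1/3; μ^(4)=-1/4; μ^(5)=-3; μ^(6)=-6

((0, 0, 0, 0, 1, 0, 0); (1, 2, 0, 0, 0, 0, 0); (1, 1, 1, 0, 0, 0, 0); (1, 1, 1, 1, 0, 0, 0); (0, 0, 0, 0, 0, 1, 0); (0, 0, 0, 0, 0, 0, 1))


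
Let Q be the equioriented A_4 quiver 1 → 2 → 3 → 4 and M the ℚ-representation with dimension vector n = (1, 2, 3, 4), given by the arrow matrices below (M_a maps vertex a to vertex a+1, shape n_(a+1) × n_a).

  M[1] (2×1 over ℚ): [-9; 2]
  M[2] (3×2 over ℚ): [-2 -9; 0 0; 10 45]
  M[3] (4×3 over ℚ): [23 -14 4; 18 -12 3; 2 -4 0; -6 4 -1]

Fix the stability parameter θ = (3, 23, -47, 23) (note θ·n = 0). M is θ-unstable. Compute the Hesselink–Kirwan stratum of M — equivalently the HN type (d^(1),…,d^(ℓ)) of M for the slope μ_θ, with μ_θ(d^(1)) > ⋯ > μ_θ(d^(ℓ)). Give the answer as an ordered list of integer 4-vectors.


Via rank(M_{q-1}∘⋯∘M_p): M ≅ I[1,2], I[2,4], I[3,3], I[3,4], I[4,4]^2.
μ_θ-semistable layers: μ^(1)=23; μ^(2)=3; μ^(3)=-12; μ^(4)=-47

((0, 1, 0, 4); (1, 0, 0, 0); (0, 1, 1, 0); (0, 0, 2, 0))
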